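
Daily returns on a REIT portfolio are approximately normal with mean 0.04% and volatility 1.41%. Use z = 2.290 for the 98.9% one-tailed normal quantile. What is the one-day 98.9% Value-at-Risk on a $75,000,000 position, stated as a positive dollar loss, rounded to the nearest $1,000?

$2,392,000

VaR = −μ + z·σ = −(0.04%) + 2.290 × 1.41% = 3.189%.
On $75,000,000: 0.03189 × $75,000,000 = $2,391,750.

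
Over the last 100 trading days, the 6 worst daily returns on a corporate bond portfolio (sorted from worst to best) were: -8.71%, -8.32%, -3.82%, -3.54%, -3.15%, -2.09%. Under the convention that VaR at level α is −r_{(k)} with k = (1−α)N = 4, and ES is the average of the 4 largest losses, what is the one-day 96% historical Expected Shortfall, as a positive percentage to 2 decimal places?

6.10%

The 4 worst returns sum to -24.39%.
ES = −(-24.39%) / 4 = 6.0975% ≈ 6.10%.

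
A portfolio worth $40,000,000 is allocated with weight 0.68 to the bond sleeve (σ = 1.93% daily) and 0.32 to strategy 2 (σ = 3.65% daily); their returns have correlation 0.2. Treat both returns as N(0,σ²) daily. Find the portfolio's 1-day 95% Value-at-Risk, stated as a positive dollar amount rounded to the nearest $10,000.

$1,270,000

σ_p² = 0.68²·1.93² + 0.32²·3.65² + 2·0.2·0.68·0.32·1.93·3.65 = 3.6998 (%²).
σ_p = √3.6998 = 1.923%.
At 95%, z = 1.645.
VaR = 1.645 × 1.923% = 3.163%; on $40,000,000 that is $1,265,200.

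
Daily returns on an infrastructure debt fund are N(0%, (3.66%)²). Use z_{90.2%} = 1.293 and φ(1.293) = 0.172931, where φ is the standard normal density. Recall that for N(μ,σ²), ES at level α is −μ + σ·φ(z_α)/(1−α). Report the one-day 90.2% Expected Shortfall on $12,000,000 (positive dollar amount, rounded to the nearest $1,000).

$775,000

Tail multiplier: φ(z)/(1−α) = 0.172931 / 0.098 = 1.765.
ES = 3.66% × 1.765 = 6.460%.
On $12,000,000: 0.06460 × $12,000,000 = $775,200.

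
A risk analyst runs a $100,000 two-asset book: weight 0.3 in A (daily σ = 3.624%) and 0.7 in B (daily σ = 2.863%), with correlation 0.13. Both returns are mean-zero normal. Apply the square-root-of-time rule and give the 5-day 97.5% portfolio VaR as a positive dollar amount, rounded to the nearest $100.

$10,500

σ_p = √(0.3²·3.624² + 0.7²·2.863² + 2·0.13·0.3·0.7·3.624·2.863) = 2.401%.
σ_{5d} = 2.401% × √5 = 5.369%.
z(97.5%) = 1.960.
VaR = 1.960 × 5.369% = 10.523%; on $100,000 that is $10,523.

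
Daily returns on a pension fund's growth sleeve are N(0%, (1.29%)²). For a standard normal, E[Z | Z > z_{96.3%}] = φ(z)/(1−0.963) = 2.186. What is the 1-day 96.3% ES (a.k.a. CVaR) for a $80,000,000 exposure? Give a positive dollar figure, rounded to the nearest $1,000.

ES = 1.29% × 2.186 = 2.820%.
On $80,000,000: 0.02820 × $80,000,000 = $2,256,000.

$2,256,000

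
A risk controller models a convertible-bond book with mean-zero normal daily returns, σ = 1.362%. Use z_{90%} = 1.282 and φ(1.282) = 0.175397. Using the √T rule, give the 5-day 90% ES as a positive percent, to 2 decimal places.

σ_{5d} = 1.362% × √5 = 3.046%.
ES multiplier = φ(z)/(1−α) = 0.175397/0.1 = 1.754.
ES = 3.046% × 1.754 = 5.343%.

5.34%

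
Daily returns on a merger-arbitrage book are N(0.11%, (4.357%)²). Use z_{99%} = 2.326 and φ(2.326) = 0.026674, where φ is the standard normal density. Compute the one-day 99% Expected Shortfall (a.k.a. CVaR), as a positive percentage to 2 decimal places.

11.51%

Tail multiplier: φ(z)/(1−α) = 0.026674 / 0.01 = 2.667.
ES = −(0.11%) + 4.357% × 2.667 = 11.510%.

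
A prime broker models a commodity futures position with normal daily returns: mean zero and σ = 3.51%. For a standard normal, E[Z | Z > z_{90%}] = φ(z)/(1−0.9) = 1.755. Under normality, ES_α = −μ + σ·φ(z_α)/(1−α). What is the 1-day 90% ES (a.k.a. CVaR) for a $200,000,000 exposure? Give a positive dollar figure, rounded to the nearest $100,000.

ES = 3.51% × 1.755 = 6.160%.
On $200,000,000: 0.06160 × $200,000,000 = $12,320,000.

$12,300,000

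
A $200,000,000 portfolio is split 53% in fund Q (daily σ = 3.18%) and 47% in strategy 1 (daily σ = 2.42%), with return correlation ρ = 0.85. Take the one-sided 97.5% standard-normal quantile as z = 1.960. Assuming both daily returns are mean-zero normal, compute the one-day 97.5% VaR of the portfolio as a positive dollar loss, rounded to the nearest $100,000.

$10,700,000

σ_p² = 0.53²·3.18² + 0.47²·2.42² + 2·0.85·0.53·0.47·3.18·2.42 = 7.3931 (%²).
σ_p = √7.3931 = 2.719%.
VaR = 1.960 × 2.719% = 5.329%; on $200,000,000 that is $10,658,000.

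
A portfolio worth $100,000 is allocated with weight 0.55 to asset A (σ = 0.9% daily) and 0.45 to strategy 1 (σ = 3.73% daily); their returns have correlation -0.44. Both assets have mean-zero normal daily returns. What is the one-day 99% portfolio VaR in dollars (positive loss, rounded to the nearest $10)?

$3,550

σ_p² = 0.55²·0.9² + 0.45²·3.73² + 2·-0.44·0.55·0.45·0.9·3.73 = 2.3312 (%²).
σ_p = √2.3312 = 1.527%.
At 99%, z = 2.326.
VaR = 2.326 × 1.527% = 3.552%; on $100,000 that is $3,552.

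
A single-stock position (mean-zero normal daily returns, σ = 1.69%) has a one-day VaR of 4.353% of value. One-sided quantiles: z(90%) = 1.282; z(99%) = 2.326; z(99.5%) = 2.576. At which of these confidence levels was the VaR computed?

99.5%

Implied z = VaR/σ = 4.353 / 1.69 = 2.576.
This matches z(99.5%) = 2.576.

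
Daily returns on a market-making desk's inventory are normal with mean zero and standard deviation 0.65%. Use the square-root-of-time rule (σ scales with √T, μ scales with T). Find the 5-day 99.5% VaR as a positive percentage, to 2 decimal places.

At 99.5%, z = 2.576.
σ_{5d} = 0.65% × √5 = 1.453%.
VaR = 2.576 × 1.453% = 3.743%.

3.74%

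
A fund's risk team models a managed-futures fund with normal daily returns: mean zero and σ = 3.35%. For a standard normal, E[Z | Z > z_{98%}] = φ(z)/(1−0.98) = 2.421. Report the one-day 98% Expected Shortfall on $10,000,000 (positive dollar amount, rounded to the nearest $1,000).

ES = 3.35% × 2.421 = 8.110%.
On $10,000,000: 0.08110 × $10,000,000 = $811,000.

$811,000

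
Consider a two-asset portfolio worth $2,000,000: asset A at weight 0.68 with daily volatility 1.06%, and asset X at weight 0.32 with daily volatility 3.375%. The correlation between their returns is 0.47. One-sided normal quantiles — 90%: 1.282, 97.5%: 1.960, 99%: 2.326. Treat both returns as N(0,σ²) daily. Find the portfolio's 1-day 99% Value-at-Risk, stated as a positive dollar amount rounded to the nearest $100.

σ_p² = 0.68²·1.06² + 0.32²·3.375² + 2·0.47·0.68·0.32·1.06·3.375 = 2.4177 (%²).
σ_p = √2.4177 = 1.555%.
VaR = 2.326 × 1.555% = 3.617%; on $2,000,000 that is $72,340.

$72,300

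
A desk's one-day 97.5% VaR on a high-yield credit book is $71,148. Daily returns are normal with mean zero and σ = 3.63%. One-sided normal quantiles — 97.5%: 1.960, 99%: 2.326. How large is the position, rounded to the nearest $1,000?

VaR as a fraction of value: z·σ = 1.960 × 3.63% = 7.1148%.
Position = $71,148 / 0.071148 = $1,000,000.

$1,000,000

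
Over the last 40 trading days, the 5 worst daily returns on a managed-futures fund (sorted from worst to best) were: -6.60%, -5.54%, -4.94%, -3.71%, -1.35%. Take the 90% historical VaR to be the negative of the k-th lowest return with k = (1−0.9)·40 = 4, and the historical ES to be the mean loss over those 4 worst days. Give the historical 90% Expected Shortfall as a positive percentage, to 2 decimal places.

The 4 worst returns sum to -20.79%.
ES = −(-20.79%) / 4 = 5.1975% ≈ 5.20%.

5.20%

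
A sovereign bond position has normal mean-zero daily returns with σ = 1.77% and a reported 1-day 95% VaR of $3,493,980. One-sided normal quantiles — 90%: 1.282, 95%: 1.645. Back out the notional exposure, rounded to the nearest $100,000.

$120,000,000

VaR as a fraction of value: z·σ = 1.645 × 1.77% = 2.91165%.
Position = $3,493,980 / 0.0291165 = $120,000,000.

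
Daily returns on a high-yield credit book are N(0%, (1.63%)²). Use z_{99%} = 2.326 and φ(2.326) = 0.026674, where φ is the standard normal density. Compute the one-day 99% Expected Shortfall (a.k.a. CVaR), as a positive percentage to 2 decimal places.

Tail multiplier: φ(z)/(1−α) = 0.026674 / 0.01 = 2.667.
ES = 1.63% × 2.667 = 4.347%.

4.35%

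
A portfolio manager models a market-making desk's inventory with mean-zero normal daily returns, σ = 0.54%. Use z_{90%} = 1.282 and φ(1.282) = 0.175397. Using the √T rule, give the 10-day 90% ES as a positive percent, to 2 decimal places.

3.00%

σ_{10d} = 0.54% × √10 = 1.708%.
ES multiplier = φ(z)/(1−α) = 0.175397/0.1 = 1.754.
ES = 1.708% × 1.754 = 2.996%.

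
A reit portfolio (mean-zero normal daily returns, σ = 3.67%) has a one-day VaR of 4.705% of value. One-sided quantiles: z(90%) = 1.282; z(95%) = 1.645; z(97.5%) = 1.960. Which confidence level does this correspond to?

Implied z = VaR/σ = 4.705 / 3.67 = 1.282.
This matches z(90%) = 1.282.

90%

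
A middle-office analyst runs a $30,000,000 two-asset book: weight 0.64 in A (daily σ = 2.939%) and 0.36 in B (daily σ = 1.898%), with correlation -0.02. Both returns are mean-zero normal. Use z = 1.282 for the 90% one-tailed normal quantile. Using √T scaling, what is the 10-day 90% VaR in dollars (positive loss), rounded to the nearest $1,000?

σ_p = √(0.64²·2.939² + 0.36²·1.898² + 2·-0.02·0.64·0.36·2.939·1.898) = 1.988%.
σ_{10d} = 1.988% × √10 = 6.287%.
VaR = 1.282 × 6.287% = 8.060%; on $30,000,000 that is $2,418,000.

$2,418,000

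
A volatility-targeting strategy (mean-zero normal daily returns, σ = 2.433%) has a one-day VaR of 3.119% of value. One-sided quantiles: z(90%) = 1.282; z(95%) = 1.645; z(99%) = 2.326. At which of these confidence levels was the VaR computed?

Implied z = VaR/σ = 3.119 / 2.433 = 1.282.
This matches z(90%) = 1.282.

90%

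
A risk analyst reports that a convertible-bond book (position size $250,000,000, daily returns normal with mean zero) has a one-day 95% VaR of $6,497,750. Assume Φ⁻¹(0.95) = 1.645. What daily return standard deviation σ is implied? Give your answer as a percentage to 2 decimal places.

1.58%

VaR as a fraction: $6,497,750 / $250,000,000 = 2.599%.
σ = VaR / z = 2.599% / 1.645 = 1.580%.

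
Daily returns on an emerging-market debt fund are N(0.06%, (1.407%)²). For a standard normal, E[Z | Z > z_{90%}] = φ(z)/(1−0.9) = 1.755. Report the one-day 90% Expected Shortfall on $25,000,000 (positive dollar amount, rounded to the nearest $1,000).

ES = −(0.06%) + 1.407% × 1.755 = 2.409%.
On $25,000,000: 0.02409 × $25,000,000 = $602,250.

$602,000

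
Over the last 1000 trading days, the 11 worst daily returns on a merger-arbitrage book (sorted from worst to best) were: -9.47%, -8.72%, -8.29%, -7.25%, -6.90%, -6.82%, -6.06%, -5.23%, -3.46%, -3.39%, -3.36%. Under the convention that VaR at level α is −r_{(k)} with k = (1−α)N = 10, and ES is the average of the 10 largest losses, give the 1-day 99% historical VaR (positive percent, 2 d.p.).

3.39%

k = 10; the 10th lowest return is -3.39%, so VaR = 3.39%.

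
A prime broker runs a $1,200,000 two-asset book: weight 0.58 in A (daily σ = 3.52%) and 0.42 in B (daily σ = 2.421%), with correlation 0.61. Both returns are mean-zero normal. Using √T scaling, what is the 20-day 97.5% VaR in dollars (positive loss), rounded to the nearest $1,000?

$293,000

σ_p = √(0.58²·3.52² + 0.42²·2.421² + 2·0.61·0.58·0.42·3.52·2.421) = 2.781%.
σ_{20d} = 2.781% × √20 = 12.437%.
z(97.5%) = 1.960.
VaR = 1.960 × 12.437% = 24.377%; on $1,200,000 that is $292,524.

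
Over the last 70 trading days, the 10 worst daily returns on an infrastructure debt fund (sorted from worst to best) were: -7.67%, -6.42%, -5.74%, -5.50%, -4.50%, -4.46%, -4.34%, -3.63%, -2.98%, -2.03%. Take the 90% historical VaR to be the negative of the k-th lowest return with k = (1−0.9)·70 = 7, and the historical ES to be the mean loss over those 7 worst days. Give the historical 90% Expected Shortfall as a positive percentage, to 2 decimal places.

The 7 worst returns sum to -38.63%.
ES = −(-38.63%) / 7 = 5.5185…% ≈ 5.52%.

5.52%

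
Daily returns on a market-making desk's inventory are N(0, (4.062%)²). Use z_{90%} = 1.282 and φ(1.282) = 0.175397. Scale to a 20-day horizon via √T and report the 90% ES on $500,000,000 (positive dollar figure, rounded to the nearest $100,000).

$159,300,000

σ_{20d} = 4.062% × √20 = 18.166%.
ES multiplier = φ(z)/(1−α) = 0.175397/0.1 = 1.754.
ES = 18.166% × 1.754 = 31.863%; on $500,000,000: $159,315,000.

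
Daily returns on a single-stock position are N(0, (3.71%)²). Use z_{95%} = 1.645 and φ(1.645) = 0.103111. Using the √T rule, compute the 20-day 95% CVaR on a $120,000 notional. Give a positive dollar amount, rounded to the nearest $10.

σ_{20d} = 3.71% × √20 = 16.592%.
ES multiplier = φ(z)/(1−α) = 0.103111/0.05 = 2.062.
ES = 16.592% × 2.062 = 34.213%; on $120,000: $41,056.

$41,060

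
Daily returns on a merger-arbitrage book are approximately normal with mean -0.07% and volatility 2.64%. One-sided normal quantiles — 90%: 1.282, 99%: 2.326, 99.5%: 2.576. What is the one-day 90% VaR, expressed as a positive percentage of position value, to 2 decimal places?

VaR = −μ + z·σ = −(-0.07%) + 1.282 × 2.64% = 3.454%.

3.45%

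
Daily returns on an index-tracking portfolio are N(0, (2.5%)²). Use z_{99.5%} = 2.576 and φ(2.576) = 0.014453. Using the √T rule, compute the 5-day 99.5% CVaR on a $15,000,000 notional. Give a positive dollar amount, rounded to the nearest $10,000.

σ_{5d} = 2.5% × √5 = 5.590%.
ES multiplier = φ(z)/(1−α) = 0.014453/0.005 = 2.891.
ES = 5.590% × 2.891 = 16.161%; on $15,000,000: $2,424,150.

$2,420,000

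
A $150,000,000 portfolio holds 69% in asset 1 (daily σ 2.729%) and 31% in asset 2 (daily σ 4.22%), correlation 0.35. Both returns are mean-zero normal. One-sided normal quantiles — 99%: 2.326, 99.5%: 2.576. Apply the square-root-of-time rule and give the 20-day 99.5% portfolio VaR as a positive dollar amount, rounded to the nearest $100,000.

σ_p = √(0.69²·2.729² + 0.31²·4.22² + 2·0.35·0.69·0.31·2.729·4.22) = 2.642%.
σ_{20d} = 2.642% × √20 = 11.815%.
VaR = 2.576 × 11.815% = 30.435%; on $150,000,000 that is $45,652,500.

$45,700,000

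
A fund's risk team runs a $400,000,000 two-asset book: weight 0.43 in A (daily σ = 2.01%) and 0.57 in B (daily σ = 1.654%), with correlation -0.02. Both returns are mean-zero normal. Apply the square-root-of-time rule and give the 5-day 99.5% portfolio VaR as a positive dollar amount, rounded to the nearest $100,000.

σ_p = √(0.43²·2.01² + 0.57²·1.654² + 2·-0.02·0.43·0.57·2.01·1.654) = 1.266%.
σ_{5d} = 1.266% × √5 = 2.831%.
z(99.5%) = 2.576.
VaR = 2.576 × 2.831% = 7.293%; on $400,000,000 that is $29,172,000.

$29,200,000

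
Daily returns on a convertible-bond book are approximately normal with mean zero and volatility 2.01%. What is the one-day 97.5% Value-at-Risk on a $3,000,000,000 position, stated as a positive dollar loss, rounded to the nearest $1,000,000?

$118,000,000

At 97.5% one-sided, z = 1.960.
VaR = z·σ = 1.960 × 2.01% = 3.940%.
On $3,000,000,000: 0.03940 × $3,000,000,000 = $118,200,000.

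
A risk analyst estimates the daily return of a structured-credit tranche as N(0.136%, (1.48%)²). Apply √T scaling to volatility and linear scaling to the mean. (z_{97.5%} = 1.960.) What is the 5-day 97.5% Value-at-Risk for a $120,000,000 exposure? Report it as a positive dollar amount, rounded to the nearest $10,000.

σ_{5d} = 1.48% × √5 = 3.309%; μ_{5d} = 5 × 0.136% = 0.680%.
VaR = −(0.680%) + 1.960 × 3.309% = 5.806%.
On $120,000,000: 0.05806 × $120,000,000 = $6,967,200.

$6,970,000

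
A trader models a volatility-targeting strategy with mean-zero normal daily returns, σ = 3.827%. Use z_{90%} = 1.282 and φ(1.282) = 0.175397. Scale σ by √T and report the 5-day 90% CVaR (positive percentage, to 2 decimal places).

σ_{5d} = 3.827% × √5 = 8.557%.
ES multiplier = φ(z)/(1−α) = 0.175397/0.1 = 1.754.
ES = 8.557% × 1.754 = 15.009%.

15.01%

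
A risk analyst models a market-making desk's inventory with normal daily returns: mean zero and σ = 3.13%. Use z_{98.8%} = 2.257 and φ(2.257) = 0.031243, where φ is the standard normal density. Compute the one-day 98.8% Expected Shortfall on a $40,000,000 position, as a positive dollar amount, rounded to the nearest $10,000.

Tail multiplier: φ(z)/(1−α) = 0.031243 / 0.012 = 2.604.
ES = 3.13% × 2.604 = 8.151%.
On $40,000,000: 0.08151 × $40,000,000 = $3,260,400.

$3,260,000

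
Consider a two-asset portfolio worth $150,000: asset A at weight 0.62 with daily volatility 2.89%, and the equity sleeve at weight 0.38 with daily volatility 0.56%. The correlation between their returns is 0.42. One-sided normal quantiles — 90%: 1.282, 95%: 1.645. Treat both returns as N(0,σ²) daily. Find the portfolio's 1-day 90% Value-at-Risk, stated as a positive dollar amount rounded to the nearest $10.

σ_p² = 0.62²·2.89² + 0.38²·0.56² + 2·0.42·0.62·0.38·2.89·0.56 = 3.5761 (%²).
σ_p = √3.5761 = 1.891%.
VaR = 1.282 × 1.891% = 2.424%; on $150,000 that is $3,636.

$3,640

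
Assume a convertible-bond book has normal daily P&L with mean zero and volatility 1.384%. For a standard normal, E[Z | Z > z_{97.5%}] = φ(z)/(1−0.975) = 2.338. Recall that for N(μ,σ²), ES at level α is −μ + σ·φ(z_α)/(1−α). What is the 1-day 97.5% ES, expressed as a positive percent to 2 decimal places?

ES = 1.384% × 2.338 = 3.236%.

3.24%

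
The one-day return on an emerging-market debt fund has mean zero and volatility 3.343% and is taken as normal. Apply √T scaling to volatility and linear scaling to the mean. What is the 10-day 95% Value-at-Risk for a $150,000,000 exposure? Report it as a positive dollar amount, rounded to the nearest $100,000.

$26,100,000

At 95%, z = 1.645.
σ_{10d} = 3.343% × √10 = 10.571%.
VaR = 1.645 × 10.571% = 17.389%.
On $150,000,000: 0.17389 × $150,000,000 = $26,083,500.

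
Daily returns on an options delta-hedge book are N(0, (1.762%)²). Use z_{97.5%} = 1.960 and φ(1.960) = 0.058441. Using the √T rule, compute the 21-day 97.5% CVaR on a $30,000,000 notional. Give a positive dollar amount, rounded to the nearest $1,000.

$5,663,000

σ_{21d} = 1.762% × √21 = 8.074%.
ES multiplier = φ(z)/(1−α) = 0.058441/0.025 = 2.338.
ES = 8.074% × 2.338 = 18.877%; on $30,000,000: $5,663,100.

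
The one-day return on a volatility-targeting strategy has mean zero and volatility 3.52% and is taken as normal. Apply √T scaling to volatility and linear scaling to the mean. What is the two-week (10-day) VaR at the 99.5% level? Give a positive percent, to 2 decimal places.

28.67%

At 99.5%, z = 2.576.
σ_{10d} = 3.52% × √10 = 11.131%.
VaR = 2.576 × 11.131% = 28.673%.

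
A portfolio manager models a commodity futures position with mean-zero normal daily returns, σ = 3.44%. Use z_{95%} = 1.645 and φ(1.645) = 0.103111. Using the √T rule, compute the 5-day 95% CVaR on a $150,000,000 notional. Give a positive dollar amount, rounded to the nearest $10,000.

$23,790,000

σ_{5d} = 3.44% × √5 = 7.692%.
ES multiplier = φ(z)/(1−α) = 0.103111/0.05 = 2.062.
ES = 7.692% × 2.062 = 15.861%; on $150,000,000: $23,791,500.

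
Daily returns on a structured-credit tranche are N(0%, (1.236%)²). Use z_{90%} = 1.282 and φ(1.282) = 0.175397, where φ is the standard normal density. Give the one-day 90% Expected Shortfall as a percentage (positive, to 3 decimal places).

2.168%

Tail multiplier: φ(z)/(1−α) = 0.175397 / 0.1 = 1.754.
ES = 1.236% × 1.754 = 2.168%.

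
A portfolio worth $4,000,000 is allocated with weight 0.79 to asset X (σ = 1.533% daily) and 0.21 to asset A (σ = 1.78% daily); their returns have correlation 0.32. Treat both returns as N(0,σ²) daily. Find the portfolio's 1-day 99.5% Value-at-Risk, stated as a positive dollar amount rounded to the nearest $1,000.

σ_p² = 0.79²·1.533² + 0.21²·1.78² + 2·0.32·0.79·0.21·1.533·1.78 = 1.8961 (%²).
σ_p = √1.8961 = 1.377%.
At 99.5%, z = 2.576.
VaR = 2.576 × 1.377% = 3.547%; on $4,000,000 that is $141,880.

$142,000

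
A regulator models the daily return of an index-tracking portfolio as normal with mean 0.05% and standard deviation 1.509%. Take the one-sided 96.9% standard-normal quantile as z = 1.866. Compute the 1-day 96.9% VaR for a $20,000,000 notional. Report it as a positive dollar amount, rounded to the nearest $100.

$553,200

VaR = −μ + z·σ = −(0.05%) + 1.866 × 1.509% = 2.766%.
On $20,000,000: 0.02766 × $20,000,000 = $553,200.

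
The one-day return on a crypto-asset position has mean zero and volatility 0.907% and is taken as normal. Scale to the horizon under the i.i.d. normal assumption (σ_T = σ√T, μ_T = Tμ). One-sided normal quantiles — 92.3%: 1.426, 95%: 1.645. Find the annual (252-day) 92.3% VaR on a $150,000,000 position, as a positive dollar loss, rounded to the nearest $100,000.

σ_{252d} = 0.907% × √252 = 14.398%.
VaR = 1.426 × 14.398% = 20.532%.
On $150,000,000: 0.20532 × $150,000,000 = $30,798,000.

$30,800,000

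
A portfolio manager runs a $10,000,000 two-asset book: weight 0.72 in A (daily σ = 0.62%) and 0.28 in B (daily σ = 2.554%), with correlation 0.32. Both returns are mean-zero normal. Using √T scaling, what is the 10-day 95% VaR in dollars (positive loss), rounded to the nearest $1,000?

$498,000

σ_p = √(0.72²·0.62² + 0.28²·2.554² + 2·0.32·0.72·0.28·0.62·2.554) = 0.957%.
σ_{10d} = 0.957% × √10 = 3.026%.
z(95%) = 1.645.
VaR = 1.645 × 3.026% = 4.978%; on $10,000,000 that is $497,800.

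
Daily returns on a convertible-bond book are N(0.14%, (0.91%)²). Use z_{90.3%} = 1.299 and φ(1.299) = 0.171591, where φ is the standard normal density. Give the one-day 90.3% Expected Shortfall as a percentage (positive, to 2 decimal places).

Tail multiplier: φ(z)/(1−α) = 0.171591 / 0.097 = 1.769.
ES = −(0.14%) + 0.91% × 1.769 = 1.470%.

1.47%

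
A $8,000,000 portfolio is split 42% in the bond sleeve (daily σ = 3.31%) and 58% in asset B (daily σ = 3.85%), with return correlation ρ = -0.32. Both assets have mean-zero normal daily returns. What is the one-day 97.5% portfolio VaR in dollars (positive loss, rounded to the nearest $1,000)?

σ_p² = 0.42²·3.31² + 0.58²·3.85² + 2·-0.32·0.42·0.58·3.31·3.85 = 4.9322 (%²).
σ_p = √4.9322 = 2.221%.
At 97.5%, z = 1.960.
VaR = 1.960 × 2.221% = 4.353%; on $8,000,000 that is $348,240.

$348,000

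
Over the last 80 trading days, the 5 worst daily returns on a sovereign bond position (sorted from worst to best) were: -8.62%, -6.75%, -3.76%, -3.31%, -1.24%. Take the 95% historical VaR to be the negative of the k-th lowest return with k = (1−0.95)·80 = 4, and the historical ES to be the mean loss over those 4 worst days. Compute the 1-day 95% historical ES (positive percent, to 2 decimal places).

The 4 worst returns sum to -22.44%.
ES = −(-22.44%) / 4 = 5.61%.

5.61%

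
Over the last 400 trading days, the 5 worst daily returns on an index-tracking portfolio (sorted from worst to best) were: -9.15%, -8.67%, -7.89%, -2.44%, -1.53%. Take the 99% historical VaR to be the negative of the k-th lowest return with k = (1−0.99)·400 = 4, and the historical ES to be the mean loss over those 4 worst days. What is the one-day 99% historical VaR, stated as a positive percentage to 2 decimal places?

2.44%

k = 4; the 4th lowest return is -2.44%, so VaR = 2.44%.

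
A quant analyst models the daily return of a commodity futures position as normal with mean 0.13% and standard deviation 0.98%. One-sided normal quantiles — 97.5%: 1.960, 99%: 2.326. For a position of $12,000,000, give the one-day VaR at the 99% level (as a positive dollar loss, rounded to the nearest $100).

VaR = −μ + z·σ = −(0.13%) + 2.326 × 0.98% = 2.149%.
On $12,000,000: 0.02149 × $12,000,000 = $257,880.

$257,900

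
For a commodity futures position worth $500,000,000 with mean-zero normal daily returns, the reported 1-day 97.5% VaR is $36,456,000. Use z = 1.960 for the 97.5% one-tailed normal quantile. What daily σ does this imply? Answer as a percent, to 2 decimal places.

3.72%

VaR as a fraction: $36,456,000 / $500,000,000 = 7.291%.
σ = VaR / z = 7.291% / 1.960 = 3.720%.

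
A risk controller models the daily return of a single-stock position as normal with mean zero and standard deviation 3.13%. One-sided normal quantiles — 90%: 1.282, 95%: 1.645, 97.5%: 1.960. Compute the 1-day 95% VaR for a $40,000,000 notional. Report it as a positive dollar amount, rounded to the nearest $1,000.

$2,060,000

VaR = z·σ = 1.645 × 3.13% = 5.149%.
On $40,000,000: 0.05149 × $40,000,000 = $2,059,600.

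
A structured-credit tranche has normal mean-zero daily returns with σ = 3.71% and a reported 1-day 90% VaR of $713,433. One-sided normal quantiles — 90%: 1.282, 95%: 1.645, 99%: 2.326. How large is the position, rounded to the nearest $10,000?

$15,000,000

VaR as a fraction of value: z·σ = 1.282 × 3.71% = 4.75622%.
Position = $713,433 / 0.0475622 = $15,000,000.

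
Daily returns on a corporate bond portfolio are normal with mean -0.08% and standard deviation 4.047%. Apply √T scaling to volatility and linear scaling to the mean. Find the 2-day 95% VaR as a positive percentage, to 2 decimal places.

9.57%

At 95%, z = 1.645.
σ_{2d} = 4.047% × √2 = 5.723%; μ_{2d} = 2 × -0.08% = -0.160%.
VaR = −(-0.160%) + 1.645 × 5.723% = 9.574%.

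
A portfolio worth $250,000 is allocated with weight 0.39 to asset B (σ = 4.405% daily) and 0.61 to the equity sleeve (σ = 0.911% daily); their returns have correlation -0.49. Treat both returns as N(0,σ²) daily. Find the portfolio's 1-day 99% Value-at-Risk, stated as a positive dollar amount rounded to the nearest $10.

$8,870

σ_p² = 0.39²·4.405² + 0.61²·0.911² + 2·-0.49·0.39·0.61·4.405·0.911 = 2.3246 (%²).
σ_p = √2.3246 = 1.525%.
At 99%, z = 2.326.
VaR = 2.326 × 1.525% = 3.547%; on $250,000 that is $8,868.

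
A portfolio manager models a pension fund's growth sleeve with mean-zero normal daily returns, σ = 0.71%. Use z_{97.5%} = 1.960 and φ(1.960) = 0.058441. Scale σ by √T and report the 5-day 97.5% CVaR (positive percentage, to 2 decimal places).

σ_{5d} = 0.71% × √5 = 1.588%.
ES multiplier = φ(z)/(1−α) = 0.058441/0.025 = 2.338.
ES = 1.588% × 2.338 = 3.713%.

3.71%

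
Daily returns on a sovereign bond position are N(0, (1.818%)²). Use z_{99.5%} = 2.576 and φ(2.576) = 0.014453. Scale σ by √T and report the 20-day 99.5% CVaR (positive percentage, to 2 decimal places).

σ_{20d} = 1.818% × √20 = 8.130%.
ES multiplier = φ(z)/(1−α) = 0.014453/0.005 = 2.891.
ES = 8.130% × 2.891 = 23.504%.

23.50%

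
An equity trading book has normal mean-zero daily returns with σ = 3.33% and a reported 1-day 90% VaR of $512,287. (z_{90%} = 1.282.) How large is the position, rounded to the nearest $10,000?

VaR as a fraction of value: z·σ = 1.282 × 3.33% = 4.26906%.
Position = $512,287 / 0.0426906 = $11,999,995.

$12,000,000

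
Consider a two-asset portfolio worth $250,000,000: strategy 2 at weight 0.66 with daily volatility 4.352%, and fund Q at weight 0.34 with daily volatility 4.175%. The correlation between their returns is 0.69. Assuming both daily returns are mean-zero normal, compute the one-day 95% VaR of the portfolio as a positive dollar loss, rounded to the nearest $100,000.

$16,400,000

σ_p² = 0.66²·4.352² + 0.34²·4.175² + 2·0.69·0.66·0.34·4.352·4.175 = 15.8918 (%²).
σ_p = √15.8918 = 3.986%.
At 95%, z = 1.645.
VaR = 1.645 × 3.986% = 6.557%; on $250,000,000 that is $16,392,500.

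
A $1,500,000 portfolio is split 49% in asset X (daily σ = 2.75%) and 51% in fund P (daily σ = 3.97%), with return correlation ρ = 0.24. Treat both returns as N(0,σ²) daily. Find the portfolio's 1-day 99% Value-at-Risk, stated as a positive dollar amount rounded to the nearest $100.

$93,800

σ_p² = 0.49²·2.75² + 0.51²·3.97² + 2·0.24·0.49·0.51·2.75·3.97 = 7.2247 (%²).
σ_p = √7.2247 = 2.688%.
At 99%, z = 2.326.
VaR = 2.326 × 2.688% = 6.252%; on $1,500,000 that is $93,780.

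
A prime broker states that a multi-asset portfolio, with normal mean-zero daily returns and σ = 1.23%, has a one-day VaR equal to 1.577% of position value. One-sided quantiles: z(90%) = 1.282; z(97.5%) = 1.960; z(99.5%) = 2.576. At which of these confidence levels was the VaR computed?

Implied z = VaR/σ = 1.577 / 1.23 = 1.282.
This matches z(90%) = 1.282.

90%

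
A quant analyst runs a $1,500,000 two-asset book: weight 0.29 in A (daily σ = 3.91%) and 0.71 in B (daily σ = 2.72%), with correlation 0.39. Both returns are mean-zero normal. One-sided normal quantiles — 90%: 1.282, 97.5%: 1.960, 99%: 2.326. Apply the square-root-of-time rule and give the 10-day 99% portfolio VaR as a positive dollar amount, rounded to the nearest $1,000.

$286,000

σ_p = √(0.29²·3.91² + 0.71²·2.72² + 2·0.39·0.29·0.71·3.91·2.72) = 2.593%.
σ_{10d} = 2.593% × √10 = 8.200%.
VaR = 2.326 × 8.200% = 19.073%; on $1,500,000 that is $286,095.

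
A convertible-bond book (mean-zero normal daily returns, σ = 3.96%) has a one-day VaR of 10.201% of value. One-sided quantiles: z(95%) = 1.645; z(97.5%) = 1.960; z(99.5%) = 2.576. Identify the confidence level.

Implied z = VaR/σ = 10.201 / 3.96 = 2.576.
This matches z(99.5%) = 2.576.

99.5%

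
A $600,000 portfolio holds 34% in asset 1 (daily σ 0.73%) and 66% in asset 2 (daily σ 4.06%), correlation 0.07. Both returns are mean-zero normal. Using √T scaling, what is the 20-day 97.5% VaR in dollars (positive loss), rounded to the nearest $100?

σ_p = √(0.34²·0.73² + 0.66²·4.06² + 2·0.07·0.34·0.66·0.73·4.06) = 2.708%.
σ_{20d} = 2.708% × √20 = 12.111%.
z(97.5%) = 1.960.
VaR = 1.960 × 12.111% = 23.738%; on $600,000 that is $142,428.

$142,400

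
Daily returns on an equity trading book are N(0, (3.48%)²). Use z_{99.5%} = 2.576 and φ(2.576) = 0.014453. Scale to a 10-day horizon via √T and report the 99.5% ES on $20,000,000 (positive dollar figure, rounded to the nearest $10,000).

σ_{10d} = 3.48% × √10 = 11.005%.
ES multiplier = φ(z)/(1−α) = 0.014453/0.005 = 2.891.
ES = 11.005% × 2.891 = 31.815%; on $20,000,000: $6,363,000.

$6,360,000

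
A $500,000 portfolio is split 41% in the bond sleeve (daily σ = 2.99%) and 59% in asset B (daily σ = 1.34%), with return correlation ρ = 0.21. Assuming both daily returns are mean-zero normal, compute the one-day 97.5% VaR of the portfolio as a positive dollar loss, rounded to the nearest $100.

$15,600

σ_p² = 0.41²·2.99² + 0.59²·1.34² + 2·0.21·0.41·0.59·2.99·1.34 = 2.5349 (%²).
σ_p = √2.5349 = 1.592%.
At 97.5%, z = 1.960.
VaR = 1.960 × 1.592% = 3.120%; on $500,000 that is $15,600.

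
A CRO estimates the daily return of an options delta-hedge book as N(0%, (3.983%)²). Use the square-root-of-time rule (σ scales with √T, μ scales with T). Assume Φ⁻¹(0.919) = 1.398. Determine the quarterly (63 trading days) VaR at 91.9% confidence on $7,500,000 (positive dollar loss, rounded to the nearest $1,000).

σ_{63d} = 3.983% × √63 = 31.614%.
VaR = 1.398 × 31.614% = 44.196%.
On $7,500,000: 0.44196 × $7,500,000 = $3,314,700.

$3,315,000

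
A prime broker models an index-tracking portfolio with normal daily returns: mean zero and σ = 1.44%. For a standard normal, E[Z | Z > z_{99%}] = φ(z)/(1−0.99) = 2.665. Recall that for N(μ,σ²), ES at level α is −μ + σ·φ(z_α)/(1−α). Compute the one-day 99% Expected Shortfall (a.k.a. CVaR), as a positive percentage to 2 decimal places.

ES = 1.44% × 2.665 = 3.838%.

3.84%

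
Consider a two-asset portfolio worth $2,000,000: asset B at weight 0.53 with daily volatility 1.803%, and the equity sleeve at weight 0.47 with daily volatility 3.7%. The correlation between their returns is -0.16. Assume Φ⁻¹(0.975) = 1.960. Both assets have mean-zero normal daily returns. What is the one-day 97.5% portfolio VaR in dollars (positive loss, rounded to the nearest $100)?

$72,300

σ_p² = 0.53²·1.803² + 0.47²·3.7² + 2·-0.16·0.53·0.47·1.803·3.7 = 3.4055 (%²).
σ_p = √3.4055 = 1.845%.
VaR = 1.960 × 1.845% = 3.616%; on $2,000,000 that is $72,320.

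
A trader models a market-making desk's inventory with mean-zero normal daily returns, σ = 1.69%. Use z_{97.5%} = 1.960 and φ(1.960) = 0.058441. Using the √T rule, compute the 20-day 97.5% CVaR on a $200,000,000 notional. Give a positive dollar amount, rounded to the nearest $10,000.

$35,340,000

σ_{20d} = 1.69% × √20 = 7.558%.
ES multiplier = φ(z)/(1−α) = 0.058441/0.025 = 2.338.
ES = 7.558% × 2.338 = 17.671%; on $200,000,000: $35,342,000.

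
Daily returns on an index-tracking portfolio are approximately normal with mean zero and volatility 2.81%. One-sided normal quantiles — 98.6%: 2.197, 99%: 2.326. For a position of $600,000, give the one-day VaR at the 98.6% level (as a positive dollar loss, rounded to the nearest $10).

$37,040

VaR = z·σ = 2.197 × 2.81% = 6.174%.
On $600,000: 0.06174 × $600,000 = $37,044.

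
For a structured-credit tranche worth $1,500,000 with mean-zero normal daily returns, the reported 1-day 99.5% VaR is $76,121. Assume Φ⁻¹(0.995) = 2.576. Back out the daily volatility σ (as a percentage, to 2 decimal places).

1.97%

VaR as a fraction: $76,121 / $1,500,000 = 5.075%.
σ = VaR / z = 5.075% / 2.576 = 1.970%.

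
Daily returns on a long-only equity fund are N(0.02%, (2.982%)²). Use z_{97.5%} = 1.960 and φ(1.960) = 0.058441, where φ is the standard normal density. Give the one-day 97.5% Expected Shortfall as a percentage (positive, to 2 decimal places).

6.95%

Tail multiplier: φ(z)/(1−α) = 0.058441 / 0.025 = 2.338.
ES = −(0.02%) + 2.982% × 2.338 = 6.952%.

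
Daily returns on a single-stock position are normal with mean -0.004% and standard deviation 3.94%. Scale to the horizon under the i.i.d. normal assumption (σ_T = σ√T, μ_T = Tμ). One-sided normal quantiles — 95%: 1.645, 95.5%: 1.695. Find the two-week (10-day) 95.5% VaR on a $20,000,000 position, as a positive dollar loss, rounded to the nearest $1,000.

σ_{10d} = 3.94% × √10 = 12.459%; μ_{10d} = 10 × -0.004% = -0.040%.
VaR = −(-0.040%) + 1.695 × 12.459% = 21.158%.
On $20,000,000: 0.21158 × $20,000,000 = $4,231,600.

$4,232,000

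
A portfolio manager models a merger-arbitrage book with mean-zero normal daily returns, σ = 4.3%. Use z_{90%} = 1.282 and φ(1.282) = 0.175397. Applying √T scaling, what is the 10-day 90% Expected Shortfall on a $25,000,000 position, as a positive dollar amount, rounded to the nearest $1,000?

σ_{10d} = 4.3% × √10 = 13.598%.
ES multiplier = φ(z)/(1−α) = 0.175397/0.1 = 1.754.
ES = 13.598% × 1.754 = 23.851%; on $25,000,000: $5,962,750.

$5,963,000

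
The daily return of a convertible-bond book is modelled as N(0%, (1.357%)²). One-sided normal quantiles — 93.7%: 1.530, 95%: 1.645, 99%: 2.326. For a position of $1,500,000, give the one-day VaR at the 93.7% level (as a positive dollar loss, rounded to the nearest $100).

VaR = z·σ = 1.530 × 1.357% = 2.076%.
On $1,500,000: 0.02076 × $1,500,000 = $31,140.

$31,100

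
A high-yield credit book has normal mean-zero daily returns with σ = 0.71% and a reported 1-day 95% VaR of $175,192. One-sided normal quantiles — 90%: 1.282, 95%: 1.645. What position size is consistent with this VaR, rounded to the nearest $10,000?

$15,000,000

VaR as a fraction of value: z·σ = 1.645 × 0.71% = 1.16795%.
Position = $175,192 / 0.0116795 = $14,999,957.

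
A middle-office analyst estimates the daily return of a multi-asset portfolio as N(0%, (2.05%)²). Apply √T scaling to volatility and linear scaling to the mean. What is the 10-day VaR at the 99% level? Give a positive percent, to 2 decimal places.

At 99%, z = 2.326.
σ_{10d} = 2.05% × √10 = 6.483%.
VaR = 2.326 × 6.483% = 15.079%.

15.08%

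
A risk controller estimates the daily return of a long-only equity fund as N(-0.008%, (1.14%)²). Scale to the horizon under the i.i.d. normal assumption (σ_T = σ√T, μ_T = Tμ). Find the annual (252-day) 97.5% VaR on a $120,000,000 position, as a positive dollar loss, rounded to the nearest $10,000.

At 97.5%, z = 1.960.
σ_{252d} = 1.14% × √252 = 18.097%; μ_{252d} = 252 × -0.008% = -2.016%.
VaR = −(-2.016%) + 1.960 × 18.097% = 37.486%.
On $120,000,000: 0.37486 × $120,000,000 = $44,983,200.

$44,980,000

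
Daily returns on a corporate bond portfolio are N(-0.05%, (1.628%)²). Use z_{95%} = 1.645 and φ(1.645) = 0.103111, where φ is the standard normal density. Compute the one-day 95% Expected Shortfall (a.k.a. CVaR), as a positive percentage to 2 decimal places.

3.41%

Tail multiplier: φ(z)/(1−α) = 0.103111 / 0.05 = 2.062.
ES = −(-0.05%) + 1.628% × 2.062 = 3.407%.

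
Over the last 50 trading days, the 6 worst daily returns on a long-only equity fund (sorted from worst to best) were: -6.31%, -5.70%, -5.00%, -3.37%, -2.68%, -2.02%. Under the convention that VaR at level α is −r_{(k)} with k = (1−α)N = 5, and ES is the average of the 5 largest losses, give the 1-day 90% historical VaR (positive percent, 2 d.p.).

k = 5; the 5th lowest return is -2.68%, so VaR = 2.68%.

2.68%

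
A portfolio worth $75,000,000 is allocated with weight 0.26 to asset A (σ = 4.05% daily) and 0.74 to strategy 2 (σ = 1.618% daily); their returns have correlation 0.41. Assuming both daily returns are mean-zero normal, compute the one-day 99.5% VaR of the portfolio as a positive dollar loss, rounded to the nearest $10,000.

$3,650,000

σ_p² = 0.26²·4.05² + 0.74²·1.618² + 2·0.41·0.26·0.74·4.05·1.618 = 3.5762 (%²).
σ_p = √3.5762 = 1.891%.
At 99.5%, z = 2.576.
VaR = 2.576 × 1.891% = 4.871%; on $75,000,000 that is $3,653,250.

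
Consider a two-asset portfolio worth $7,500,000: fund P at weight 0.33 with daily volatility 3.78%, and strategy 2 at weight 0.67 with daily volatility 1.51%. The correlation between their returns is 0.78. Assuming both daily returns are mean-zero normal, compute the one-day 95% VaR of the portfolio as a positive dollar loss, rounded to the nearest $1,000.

$263,000

σ_p² = 0.33²·3.78² + 0.67²·1.51² + 2·0.78·0.33·0.67·3.78·1.51 = 4.5483 (%²).
σ_p = √4.5483 = 2.133%.
At 95%, z = 1.645.
VaR = 1.645 × 2.133% = 3.509%; on $7,500,000 that is $263,175.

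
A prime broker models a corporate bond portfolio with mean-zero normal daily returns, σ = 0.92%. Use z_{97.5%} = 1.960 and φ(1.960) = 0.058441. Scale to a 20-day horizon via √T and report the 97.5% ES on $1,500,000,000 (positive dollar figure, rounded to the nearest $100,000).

$144,300,000

σ_{20d} = 0.92% × √20 = 4.114%.
ES multiplier = φ(z)/(1−α) = 0.058441/0.025 = 2.338.
ES = 4.114% × 2.338 = 9.619%; on $1,500,000,000: $144,285,000.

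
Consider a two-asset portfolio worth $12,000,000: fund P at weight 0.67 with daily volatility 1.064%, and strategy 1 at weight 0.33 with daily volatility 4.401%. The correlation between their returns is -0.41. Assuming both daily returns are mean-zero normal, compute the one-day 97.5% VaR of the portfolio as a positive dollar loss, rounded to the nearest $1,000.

σ_p² = 0.67²·1.064² + 0.33²·4.401² + 2·-0.41·0.67·0.33·1.064·4.401 = 1.7685 (%²).
σ_p = √1.7685 = 1.330%.
At 97.5%, z = 1.960.
VaR = 1.960 × 1.330% = 2.607%; on $12,000,000 that is $312,840.

$313,000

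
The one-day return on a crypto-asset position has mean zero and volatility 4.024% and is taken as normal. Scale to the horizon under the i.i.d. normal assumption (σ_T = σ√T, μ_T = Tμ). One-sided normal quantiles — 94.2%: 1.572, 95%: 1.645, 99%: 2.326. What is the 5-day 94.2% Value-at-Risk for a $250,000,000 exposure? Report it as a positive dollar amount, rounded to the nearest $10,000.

$35,360,000

σ_{5d} = 4.024% × √5 = 8.998%.
VaR = 1.572 × 8.998% = 14.145%.
On $250,000,000: 0.14145 × $250,000,000 = $35,362,500.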